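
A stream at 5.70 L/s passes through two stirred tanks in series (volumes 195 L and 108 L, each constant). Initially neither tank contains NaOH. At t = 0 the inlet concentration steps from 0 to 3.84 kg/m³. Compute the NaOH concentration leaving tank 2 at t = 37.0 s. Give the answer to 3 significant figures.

Each tank obeys Vᵢ dCᵢ/dt = Q(Cᵢ₋₁ − Cᵢ), so τᵢ = Vᵢ/Q.
τ₁ = 195/5.70 = 34.211 s; τ₂ = 108/5.70 = 18.947 s.
Tank 1: C₁ = C_in(1 − e^(−t/τ₁)). Tank 2 (τ₁ ≠ τ₂): C₂ = C_in[1 − (τ₁ e^(−t/τ₁) − τ₂ e^(−t/τ₂))/(τ₁ − τ₂)].
At t = 37.0: e^(−t/τ₁) = 0.33907, e^(−t/τ₂) = 0.14188.
C₂ = 3.84·[1 − (34.211·0.33907 − 18.947·0.14188)/(15.263)] = 3.84·0.41613 = 1.5980 kg/m³.

1.60 kg/m³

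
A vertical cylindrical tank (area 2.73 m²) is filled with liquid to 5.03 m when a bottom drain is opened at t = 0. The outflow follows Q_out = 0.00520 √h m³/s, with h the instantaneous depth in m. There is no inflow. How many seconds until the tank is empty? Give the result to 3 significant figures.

With no inflow, A dh/dt = −0.00520 √h.
Separate and integrate: 2(√h − √h₀) = −(0.00520/A) t.
Set h = 0: 2√h₀ = (0.00520/A) t_empty ⇒ t_empty = 2A√h₀/0.00520.
t_empty = 2·2.73·√5.03/0.00520 = 5.4600·2.2428/0.00520 = 2354.9 s.

2350 s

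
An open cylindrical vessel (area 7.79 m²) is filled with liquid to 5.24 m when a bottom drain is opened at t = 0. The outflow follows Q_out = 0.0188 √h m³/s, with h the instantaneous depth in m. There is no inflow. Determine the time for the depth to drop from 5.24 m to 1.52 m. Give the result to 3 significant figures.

875 s

A dh/dt = −Q_out = −0.0188 √h.
Separate and integrate: 2(√h − √h₀) = −(0.0188/A) t.
t = 2A(√h₀ − √h)/0.0188 = 2·7.79·(√5.24 − √1.52)/0.0188
  = 15.580 × (2.2891 − 1.2329) / 0.0188 = 875.32 s.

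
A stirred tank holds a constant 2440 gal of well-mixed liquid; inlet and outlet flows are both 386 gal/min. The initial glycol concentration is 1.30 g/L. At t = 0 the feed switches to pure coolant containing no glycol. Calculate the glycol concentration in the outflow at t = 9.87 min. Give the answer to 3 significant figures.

Mass balance on the solute (V constant): V dC/dt = Q(C_in − C).
Rewrite as dC/dt + C/τ = C_in/τ, τ = V/Q = 6.3212 min.
Integrating: C(t) = C_in + (C₀ − C_in) e^(−t/τ).
C(9.87) = 0 + (1.30 − 0)·e^(−9.87/6.3212) = 0 + (1.3000)·0.20984 = 0.27279 g/L.

0.273 g/L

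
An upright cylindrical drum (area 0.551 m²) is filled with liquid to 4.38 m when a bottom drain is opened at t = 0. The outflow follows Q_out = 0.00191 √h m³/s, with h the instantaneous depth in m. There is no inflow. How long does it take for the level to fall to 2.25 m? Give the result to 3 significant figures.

With no inflow, A dh/dt = −0.00191 √h.
This is separable: 2 d(√h)/dt = −0.00191/A, so √h = √h₀ − (0.00191/(2A)) t.
t = 2A(√h₀ − √h)/0.00191 = 2·0.551·(√4.38 − √2.25)/0.00191
  = 1.1020 × (2.0928 − 1.5000) / 0.00191 = 342.05 s.

342 s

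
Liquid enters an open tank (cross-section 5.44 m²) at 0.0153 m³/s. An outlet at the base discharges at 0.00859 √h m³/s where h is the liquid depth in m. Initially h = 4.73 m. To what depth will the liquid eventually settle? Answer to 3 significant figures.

3.17 m

Volume balance on the tank: A dh/dt = Q_in − 0.00859 √h. At steady state dh/dt = 0:
Q_in = 0.00859 √h_ss ⇒ √h_ss = 0.0153/0.00859 = 1.7811.
h_ss = 1.7811² = 3.1725 m. (Since h₀ = 4.73 m > h_ss, the level will fall toward this value.)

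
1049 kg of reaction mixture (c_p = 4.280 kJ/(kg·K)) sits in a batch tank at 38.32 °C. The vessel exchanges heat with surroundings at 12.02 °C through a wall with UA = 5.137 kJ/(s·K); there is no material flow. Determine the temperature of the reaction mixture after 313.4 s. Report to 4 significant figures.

30.39 °C

Lumped-capacitance energy balance: M c_p dT/dt = UA(T_amb − T).
dT/dt = (T_ss − T)/τ with T_ss = T_amb = 12.0200 °C, τ = M c_p/UA = 1049·4.280/5.137 = 873.996 s.
Solution: T(t) = T_ss + (T₀ − T_ss) e^(−t/τ).
T(313.4) = 12.0200 + (26.3000)·0.698666 = 30.3949 °C.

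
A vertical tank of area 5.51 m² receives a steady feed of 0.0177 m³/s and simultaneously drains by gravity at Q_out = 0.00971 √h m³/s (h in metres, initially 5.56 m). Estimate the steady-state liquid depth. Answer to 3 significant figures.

Accumulation of liquid (constant cross-section A): A dh/dt = Q_in − 0.00971 √h. At steady state dh/dt = 0:
Q_in = 0.00971 √h_ss ⇒ √h_ss = 0.0177/0.00971 = 1.8229.
h_ss = 1.8229² = 3.3228 m. (Since h₀ = 5.56 m > h_ss, the level will fall toward this value.)

3.32 m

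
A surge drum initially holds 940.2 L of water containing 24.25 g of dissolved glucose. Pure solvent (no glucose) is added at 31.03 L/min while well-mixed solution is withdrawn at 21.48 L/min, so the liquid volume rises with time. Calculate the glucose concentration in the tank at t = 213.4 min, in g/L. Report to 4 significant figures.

0.0006089 g/L

Total volume: dV/dt = Q_in − Q_out = 9.55000 L/min, so V(t) = 940.2 + 9.55000 t and V(213.4) = 2978.17 L.
Solute balance: dm/dt = 0 − Q_out C = −Q_out m/V(t).
dm/m = −Q_out dt/(V₀ + 9.55000 t); integrating gives ln(m/m₀) = −(Q_out/(Q_in−Q_out)) ln(V/V₀).
m = m₀ (V₀/V)^(Q_out/(Q_in−Q_out)) = 24.25 × (940.2/2978.17)^(2.24921) = 1.81328 g.
C = m/V = 1.81328/2978.17 = 0.000608856 g/L.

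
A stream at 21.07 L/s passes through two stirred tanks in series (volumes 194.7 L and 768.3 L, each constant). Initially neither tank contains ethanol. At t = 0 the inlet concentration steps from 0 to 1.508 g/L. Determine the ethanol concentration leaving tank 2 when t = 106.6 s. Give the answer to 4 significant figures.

Each tank obeys Vᵢ dCᵢ/dt = Q(Cᵢ₋₁ − Cᵢ), so τᵢ = Vᵢ/Q.
τ₁ = 194.7/21.07 = 9.24063 s; τ₂ = 768.3/21.07 = 36.4642 s.
Tank 1: C₁ = C_in(1 − e^(−t/τ₁)). Tank 2 (τ₁ ≠ τ₂): C₂ = C_in[1 − (τ₁ e^(−t/τ₁) − τ₂ e^(−t/τ₂))/(τ₁ − τ₂)].
At t = 106.6: e^(−t/τ₁) = 9.77176e-06, e^(−t/τ₂) = 0.0537497.
C₂ = 1.508·[1 − (9.24063·9.77176e-06 − 36.4642·0.0537497)/(-27.2235)] = 1.508·0.928009 = 1.39944 g/L.

1.399 g/L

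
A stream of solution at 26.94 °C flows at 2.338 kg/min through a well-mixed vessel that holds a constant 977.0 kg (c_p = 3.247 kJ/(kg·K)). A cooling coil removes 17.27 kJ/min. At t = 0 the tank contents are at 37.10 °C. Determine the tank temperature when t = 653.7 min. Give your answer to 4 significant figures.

27.27 °C

M c_p dT/dt = ṁ c_p (T_in − T) − Q̇.
τ = M/ṁ = 417.879 min; T_ss = T_in − Q̇/(ṁ c_p) = 26.94 − 17.27/(2.338·3.247) = 24.6651 °C.
Integrating: T(t) = T_ss + (T₀ − T_ss) e^(−t/τ).
T(653.7) = 24.6651 + (12.4349)·e^(−653.7/417.879) = 24.6651 + (12.4349)·0.209228 = 27.2668 °C.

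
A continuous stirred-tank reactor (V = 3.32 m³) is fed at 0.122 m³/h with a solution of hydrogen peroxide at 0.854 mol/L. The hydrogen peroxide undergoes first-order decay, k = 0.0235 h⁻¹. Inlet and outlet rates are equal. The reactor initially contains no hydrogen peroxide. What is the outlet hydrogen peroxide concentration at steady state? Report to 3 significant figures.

Accumulation = in − out − consumed: V dC/dt = Q C_in − Q C − k V C.
At steady state: 0 = Q C_in − (Q + kV) C_ss, so C_ss = Q C_in/(Q + kV).
C_ss = 0.122·0.854/(0.122 + 0.0235·3.32) = 0.10419/0.20002 = 0.52089 mol/L.

0.521 mol/L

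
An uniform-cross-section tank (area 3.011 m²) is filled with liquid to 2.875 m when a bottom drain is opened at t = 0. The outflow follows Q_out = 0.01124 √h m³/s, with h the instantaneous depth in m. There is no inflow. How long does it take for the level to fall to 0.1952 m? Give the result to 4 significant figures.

671.7 s

Accumulation of liquid (constant cross-section A): A dh/dt = −0.01124 √h.
Separate and integrate: 2(√h − √h₀) = −(0.01124/A) t.
t = 2A(√h₀ − √h)/0.01124 = 2·3.011·(√2.875 − √0.1952)/0.01124
  = 6.02200 × (1.69558 − 0.441814) / 0.01124 = 671.725 s.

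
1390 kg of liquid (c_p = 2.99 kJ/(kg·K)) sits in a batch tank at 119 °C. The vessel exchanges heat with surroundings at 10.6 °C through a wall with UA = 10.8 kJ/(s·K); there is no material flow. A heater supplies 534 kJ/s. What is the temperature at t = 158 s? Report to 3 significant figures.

Heat balance on the well-mixed liquid: M c_p dT/dt = −UA(T − T_amb) + Q̇.
dT/dt = (T_ss − T)/τ with T_ss = T_amb + Q̇/UA = 10.6 + 534/10.8 = 60.044 °C, τ = M c_p/UA = 1390·2.99/10.8 = 384.82 s.
This is linear first-order; T(t) = T_ss + (T₀ − T_ss) e^(−t/τ).
T(158) = 60.044 + (58.956)·0.66327 = 99.148 °C.

99.1 °C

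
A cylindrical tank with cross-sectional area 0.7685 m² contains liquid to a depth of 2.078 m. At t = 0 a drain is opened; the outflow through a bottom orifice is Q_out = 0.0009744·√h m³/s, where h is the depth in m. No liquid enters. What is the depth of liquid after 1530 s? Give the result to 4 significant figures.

0.2224 m

Accumulation of liquid (constant cross-section A): A dh/dt = −0.0009744 √h.
Separate and integrate: 2(√h − √h₀) = −(0.0009744/A) t.
√h = √2.078 − 0.0009744·1530/(2·0.7685) = 1.44153 − 0.969962 = 0.471565.
h = 0.471565² = 0.222373 m.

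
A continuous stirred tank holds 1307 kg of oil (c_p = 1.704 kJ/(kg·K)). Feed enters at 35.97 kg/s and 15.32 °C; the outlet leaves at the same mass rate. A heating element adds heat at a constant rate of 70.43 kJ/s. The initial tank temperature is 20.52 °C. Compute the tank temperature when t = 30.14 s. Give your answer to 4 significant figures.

M c_p dT/dt = ṁ c_p (T_in − T) + Q̇.
τ = M/ṁ = 36.3358 s; T_ss = T_in + Q̇/(ṁ c_p) = 15.32 + 70.43/(35.97·1.704) = 16.4691 °C.
Solution: T(t) = T_ss + (T₀ − T_ss) e^(−t/τ).
T(30.14) = 16.4691 + (4.05093)·e^(−30.14/36.3358) = 16.4691 + (4.05093)·0.436274 = 18.2364 °C.

18.24 °C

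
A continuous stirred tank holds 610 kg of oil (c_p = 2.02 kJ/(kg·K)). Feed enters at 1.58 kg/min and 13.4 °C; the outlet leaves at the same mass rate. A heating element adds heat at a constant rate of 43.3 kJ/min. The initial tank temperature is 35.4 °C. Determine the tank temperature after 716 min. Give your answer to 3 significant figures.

Energy balance: M c_p dT/dt = ṁ c_p (T_in − T) + 43.3.
Rearrange: dT/dt = (T_ss − T)/τ with τ = M/ṁ = 386.08 min and T_ss = T_in + Q̇/(ṁ c_p) = 26.967 °C.
Integrating: T(t) = T_ss + (T₀ − T_ss) e^(−t/τ).
T(716) = 26.967 + (8.4331)·e^(−716/386.08) = 26.967 + (8.4331)·0.15652 = 28.287 °C.

28.3 °C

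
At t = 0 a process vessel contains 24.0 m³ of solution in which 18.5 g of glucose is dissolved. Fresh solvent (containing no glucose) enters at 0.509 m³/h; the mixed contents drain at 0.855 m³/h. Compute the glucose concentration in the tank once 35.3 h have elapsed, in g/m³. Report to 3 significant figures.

Total volume: dV/dt = Q_in − Q_out = -0.34600 m³/h, so V(t) = 24.0 − 0.34600 t and V(35.3) = 11.786 m³.
Species balance (pure solvent in): dm/dt = −Q_out · m/V(t).
Separate: dm/m = −Q_out dt/V(t) ⇒ ln(m/m₀) = −(Q_out/(Q_in−Q_out)) ln(V/V₀).
m = m₀ (V₀/V)^(Q_out/(Q_in−Q_out)) = 18.5 × (24.0/11.786)^(-2.4711) = 3.1916 g.
C = m/V = 3.1916/11.786 = 0.27079 g/m³.

0.271 g/m³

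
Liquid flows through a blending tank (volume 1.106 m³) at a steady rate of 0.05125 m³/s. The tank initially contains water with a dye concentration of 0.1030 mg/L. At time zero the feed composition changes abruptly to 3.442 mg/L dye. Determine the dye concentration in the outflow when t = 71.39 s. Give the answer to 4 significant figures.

3.320 mg/L

Species balance on the tank: V dC/dt = Q(C_in − C).
Rewrite as dC/dt + C/τ = C_in/τ, τ = V/Q = 21.5805 s.
Integrating: C(t) = C_in + (C₀ − C_in) e^(−t/τ).
C(71.39) = 3.442 + (0.1030 − 3.442)·e^(−71.39/21.5805) = 3.442 + (-3.33900)·0.0365863 = 3.31984 mg/L.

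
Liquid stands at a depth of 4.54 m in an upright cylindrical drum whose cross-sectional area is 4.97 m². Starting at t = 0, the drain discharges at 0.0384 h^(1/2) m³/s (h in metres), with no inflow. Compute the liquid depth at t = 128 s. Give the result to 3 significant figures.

With no inflow, A dh/dt = −0.0384 √h.
Separate and integrate: 2(√h − √h₀) = −(0.0384/A) t.
√h = √4.54 − 0.0384·128/(2·4.97) = 2.1307 − 0.49449 = 1.6362.
h = 1.6362² = 2.6773 m.

2.68 m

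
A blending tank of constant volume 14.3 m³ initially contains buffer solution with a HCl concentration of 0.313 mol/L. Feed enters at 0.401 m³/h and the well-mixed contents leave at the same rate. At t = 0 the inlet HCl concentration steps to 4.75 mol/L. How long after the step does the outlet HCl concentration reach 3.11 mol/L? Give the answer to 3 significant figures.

Unsteady species balance (constant V, well mixed): V dC/dt = Q(C_in − C), so τ = V/Q = 35.661 h.
C(t) = C_in + (C₀ − C_in) e^(−t/τ). Set C = 3.11 and solve for t:
e^(−t/τ) = (C − C_in)/(C₀ − C_in) = (3.11 − 4.75)/(0.313 − 4.75) = 0.36962
t = −τ ln(…) = 35.661 × 0.99528 = 35.493 h.

35.5 h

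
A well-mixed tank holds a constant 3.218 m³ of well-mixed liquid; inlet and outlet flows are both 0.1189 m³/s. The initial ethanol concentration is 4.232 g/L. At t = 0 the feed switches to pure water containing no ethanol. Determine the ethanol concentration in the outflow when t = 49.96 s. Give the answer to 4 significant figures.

0.6681 g/L

Accumulation = in − out for the solute gives V dC/dt = Q(C_in − C).
Rewrite as dC/dt + C/τ = C_in/τ, τ = V/Q = 27.0648 s.
This is linear first-order; C(t) = C_in + (C₀ − C_in) e^(−t/τ).
C(49.96) = 0 + (4.232 − 0)·e^(−49.96/27.0648) = 0 + (4.23200)·0.157876 = 0.668133 g/L.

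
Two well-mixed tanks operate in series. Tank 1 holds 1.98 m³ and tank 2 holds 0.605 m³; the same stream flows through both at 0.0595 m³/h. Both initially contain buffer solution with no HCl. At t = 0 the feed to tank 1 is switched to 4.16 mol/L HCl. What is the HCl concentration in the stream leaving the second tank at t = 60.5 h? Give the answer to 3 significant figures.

Species balance on tank i: dCᵢ/dt = (Cᵢ₋₁ − Cᵢ)/τᵢ with τᵢ = Vᵢ/Q.
τ₁ = 1.98/0.0595 = 33.277 h; τ₂ = 0.605/0.0595 = 10.168 h.
Tank 1: C₁ = C_in(1 − e^(−t/τ₁)). Tank 2 (τ₁ ≠ τ₂): C₂ = C_in[1 − (τ₁ e^(−t/τ₁) − τ₂ e^(−t/τ₂))/(τ₁ − τ₂)].
At t = 60.5: e^(−t/τ₁) = 0.16234, e^(−t/τ₂) = 0.0026058.
C₂ = 4.16·[1 − (33.277·0.16234 − 10.168·0.0026058)/(23.109)] = 4.16·0.76738 = 3.1923 mol/L.

3.19 mol/L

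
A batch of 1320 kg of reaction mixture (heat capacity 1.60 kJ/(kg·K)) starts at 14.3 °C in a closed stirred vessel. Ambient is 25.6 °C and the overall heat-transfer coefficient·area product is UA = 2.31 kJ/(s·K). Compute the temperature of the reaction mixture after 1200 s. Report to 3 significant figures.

Unsteady energy balance on the tank contents: M c_p dT/dt = −UA(T − T_amb).
dT/dt = (T_ss − T)/τ with T_ss = T_amb = 25.600 °C, τ = M c_p/UA = 1320·1.60/2.31 = 914.29 s.
Integrating: T(t) = T_ss + (T₀ − T_ss) e^(−t/τ).
T(1200) = 25.600 + (-11.300)·0.26915 = 22.559 °C.

22.6 °C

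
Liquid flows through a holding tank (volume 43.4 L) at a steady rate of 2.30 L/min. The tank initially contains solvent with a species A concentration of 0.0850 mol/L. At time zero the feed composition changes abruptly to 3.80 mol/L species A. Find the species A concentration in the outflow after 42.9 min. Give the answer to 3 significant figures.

3.42 mol/L

Species balance on the tank: V dC/dt = Q(C_in − C).
Time constant τ = V/Q = 43.4/2.30 = 18.870 min.
This is linear first-order; C(t) = C_in + (C₀ − C_in) e^(−t/τ).
C(42.9) = 3.80 + (0.0850 − 3.80)·e^(−42.9/18.870) = 3.80 + (-3.7150)·0.10295 = 3.4175 mol/L.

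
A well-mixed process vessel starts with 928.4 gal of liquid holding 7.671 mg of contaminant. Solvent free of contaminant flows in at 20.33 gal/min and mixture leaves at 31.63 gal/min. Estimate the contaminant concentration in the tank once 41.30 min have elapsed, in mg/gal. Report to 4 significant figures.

0.002351 mg/gal

Total volume: dV/dt = Q_in − Q_out = -11.3000 gal/min, so V(t) = 928.4 − 11.3000 t and V(41.30) = 461.710 gal.
Solute balance: dm/dt = 0 − Q_out C = −Q_out m/V(t).
dm/m = −Q_out dt/(V₀ − 11.3000 t); integrating gives ln(m/m₀) = −(Q_out/(Q_in−Q_out)) ln(V/V₀).
m = m₀ (V₀/V)^(Q_out/(Q_in−Q_out)) = 7.671 × (928.4/461.710)^(-2.79912) = 1.08567 mg.
C = m/V = 1.08567/461.710 = 0.00235140 mg/gal.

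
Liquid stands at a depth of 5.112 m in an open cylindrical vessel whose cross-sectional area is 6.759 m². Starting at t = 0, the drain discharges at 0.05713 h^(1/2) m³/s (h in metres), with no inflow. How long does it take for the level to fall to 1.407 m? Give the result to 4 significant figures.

Volume balance on the tank: A dh/dt = −0.05713 √h.
∫ h^(−1/2) dh = −(0.05713/A) ∫ dt, giving 2√h = 2√h₀ − (0.05713/A) t.
t = 2A(√h₀ − √h)/0.05713 = 2·6.759·(√5.112 − √1.407)/0.05713
  = 13.5180 × (2.26097 − 1.18617) / 0.05713 = 254.318 s.

254.3 s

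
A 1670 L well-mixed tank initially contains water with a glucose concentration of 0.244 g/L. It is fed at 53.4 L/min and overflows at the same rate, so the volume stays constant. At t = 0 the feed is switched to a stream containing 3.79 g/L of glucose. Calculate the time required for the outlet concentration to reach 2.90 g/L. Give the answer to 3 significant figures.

43.2 min

Unsteady species balance (constant V, well mixed): V dC/dt = Q(C_in − C), so τ = V/Q = 31.273 min.
C(t) = C_in + (C₀ − C_in) e^(−t/τ). Set C = 2.90 and solve for t:
e^(−t/τ) = (C − C_in)/(C₀ − C_in) = (2.90 − 3.79)/(0.244 − 3.79) = 0.25099
t = −τ ln(…) = 31.273 × 1.3824 = 43.231 min.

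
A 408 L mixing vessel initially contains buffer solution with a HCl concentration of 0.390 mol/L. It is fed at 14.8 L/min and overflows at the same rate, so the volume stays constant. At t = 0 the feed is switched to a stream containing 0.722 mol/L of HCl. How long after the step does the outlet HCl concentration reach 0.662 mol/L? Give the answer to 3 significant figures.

47.2 min

Species balance: V dC/dt = Q(C_in − C) ⇒ τ = V/Q = 27.568 min.
C(t) = C_in + (C₀ − C_in) e^(−t/τ). Set C = 0.662 and solve for t:
e^(−t/τ) = (C − C_in)/(C₀ − C_in) = (0.662 − 0.722)/(0.390 − 0.722) = 0.18072
t = −τ ln(…) = 27.568 × 1.7108 = 47.162 min.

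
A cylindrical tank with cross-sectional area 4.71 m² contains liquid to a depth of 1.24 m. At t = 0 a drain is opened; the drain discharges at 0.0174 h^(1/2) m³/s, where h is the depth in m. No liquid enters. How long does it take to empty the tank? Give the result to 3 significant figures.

603 s

Accumulation of liquid (constant cross-section A): A dh/dt = −0.0174 √h.
Separate and integrate: 2(√h − √h₀) = −(0.0174/A) t.
Set h = 0: 2√h₀ = (0.0174/A) t_empty ⇒ t_empty = 2A√h₀/0.0174.
t_empty = 2·4.71·√1.24/0.0174 = 9.4200·1.1136/0.0174 = 602.85 s.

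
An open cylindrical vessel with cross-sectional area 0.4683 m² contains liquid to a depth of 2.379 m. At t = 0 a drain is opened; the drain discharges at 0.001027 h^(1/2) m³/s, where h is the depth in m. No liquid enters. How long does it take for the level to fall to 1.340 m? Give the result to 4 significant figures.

With no inflow, A dh/dt = −0.001027 √h.
Separate and integrate: 2(√h − √h₀) = −(0.001027/A) t.
t = 2A(√h₀ − √h)/0.001027 = 2·0.4683·(√2.379 − √1.340)/0.001027
  = 0.936600 × (1.54240 − 1.15758) / 0.001027 = 350.944 s.

350.9 s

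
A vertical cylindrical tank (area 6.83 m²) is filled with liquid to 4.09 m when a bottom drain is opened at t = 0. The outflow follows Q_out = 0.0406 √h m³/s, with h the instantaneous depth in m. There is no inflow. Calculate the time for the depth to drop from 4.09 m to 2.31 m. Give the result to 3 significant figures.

169 s

With no inflow, A dh/dt = −0.0406 √h.
∫ h^(−1/2) dh = −(0.0406/A) ∫ dt, giving 2√h = 2√h₀ − (0.0406/A) t.
t = 2A(√h₀ − √h)/0.0406 = 2·6.83·(√4.09 − √2.31)/0.0406
  = 13.660 × (2.0224 − 1.5199) / 0.0406 = 169.07 s.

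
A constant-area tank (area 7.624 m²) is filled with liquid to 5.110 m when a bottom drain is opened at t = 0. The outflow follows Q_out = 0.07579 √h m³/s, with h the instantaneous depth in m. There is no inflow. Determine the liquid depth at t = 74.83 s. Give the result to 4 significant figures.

With no inflow, A dh/dt = −0.07579 √h.
∫ h^(−1/2) dh = −(0.07579/A) ∫ dt, giving 2√h = 2√h₀ − (0.07579/A) t.
√h = √5.110 − 0.07579·74.83/(2·7.624) = 2.26053 − 0.371942 = 1.88859.
h = 1.88859² = 3.56677 m.

3.567 m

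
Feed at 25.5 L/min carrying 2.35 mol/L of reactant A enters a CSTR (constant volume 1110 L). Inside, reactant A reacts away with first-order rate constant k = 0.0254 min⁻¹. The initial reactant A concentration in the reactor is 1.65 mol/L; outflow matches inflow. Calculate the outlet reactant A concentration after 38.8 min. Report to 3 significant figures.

1.20 mol/L

V dC/dt = Q(C_in − C) − k V C.
This is linear with rate a = Q/V + k = 0.048373 min⁻¹.
C_ss = Q C_in/(Q + kV) = 1.1160 mol/L; C(t) = C_ss + (C₀ − C_ss) e^(−a t).
C(38.8) = 1.1160 + (0.53395)·e^(−0.048373·38.8) = 1.1160 + (0.53395)·0.15307 = 1.1978 mol/L.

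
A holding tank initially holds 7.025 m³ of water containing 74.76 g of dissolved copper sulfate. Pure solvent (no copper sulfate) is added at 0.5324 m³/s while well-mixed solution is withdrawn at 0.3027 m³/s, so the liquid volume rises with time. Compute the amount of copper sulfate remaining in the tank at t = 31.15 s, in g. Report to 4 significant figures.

29.63 g

Total volume: dV/dt = Q_in − Q_out = 0.229700 m³/s, so V(t) = 7.025 + 0.229700 t and V(31.15) = 14.1802 m³.
Solute balance: dm/dt = 0 − Q_out C = −Q_out m/V(t).
dm/m = −Q_out dt/(V₀ + 0.229700 t); integrating gives ln(m/m₀) = −(Q_out/(Q_in−Q_out)) ln(V/V₀).
m = m₀ (V₀/V)^(Q_out/(Q_in−Q_out)) = 74.76 × (7.025/14.1802)^(1.31781) = 29.6274 g.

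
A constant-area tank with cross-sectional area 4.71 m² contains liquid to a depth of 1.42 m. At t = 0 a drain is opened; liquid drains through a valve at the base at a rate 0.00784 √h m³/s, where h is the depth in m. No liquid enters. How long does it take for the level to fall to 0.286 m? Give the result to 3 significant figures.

789 s

With no inflow, A dh/dt = −0.00784 √h.
This is separable: 2 d(√h)/dt = −0.00784/A, so √h = √h₀ − (0.00784/(2A)) t.
t = 2A(√h₀ − √h)/0.00784 = 2·4.71·(√1.42 − √0.286)/0.00784
  = 9.4200 × (1.1916 − 0.53479) / 0.00784 = 789.22 s.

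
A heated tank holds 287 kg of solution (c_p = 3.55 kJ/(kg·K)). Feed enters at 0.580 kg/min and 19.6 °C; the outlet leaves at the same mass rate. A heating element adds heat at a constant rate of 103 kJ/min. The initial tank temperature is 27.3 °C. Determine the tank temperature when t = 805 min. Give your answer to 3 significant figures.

M c_p dT/dt = ṁ c_p (T_in − T) + Q̇.
τ = M/ṁ = 494.83 min; T_ss = T_in + Q̇/(ṁ c_p) = 19.6 + 103/(0.580·3.55) = 69.624 °C.
Integrating: T(t) = T_ss + (T₀ − T_ss) e^(−t/τ).
T(805) = 69.624 + (-42.324)·e^(−805/494.83) = 69.624 + (-42.324)·0.19655 = 61.305 °C.

61.3 °C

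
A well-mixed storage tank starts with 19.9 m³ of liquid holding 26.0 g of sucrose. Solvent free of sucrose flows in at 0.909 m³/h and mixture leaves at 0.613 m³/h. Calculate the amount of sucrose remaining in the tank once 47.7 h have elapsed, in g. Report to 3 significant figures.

Total volume: dV/dt = Q_in − Q_out = 0.29600 m³/h, so V(t) = 19.9 + 0.29600 t and V(47.7) = 34.019 m³.
Solute balance: dm/dt = 0 − Q_out C = −Q_out m/V(t).
dm/m = −Q_out dt/(V₀ + 0.29600 t); integrating gives ln(m/m₀) = −(Q_out/(Q_in−Q_out)) ln(V/V₀).
m = m₀ (V₀/V)^(Q_out/(Q_in−Q_out)) = 26.0 × (19.9/34.019)^(2.0709) = 8.5647 g.

8.56 g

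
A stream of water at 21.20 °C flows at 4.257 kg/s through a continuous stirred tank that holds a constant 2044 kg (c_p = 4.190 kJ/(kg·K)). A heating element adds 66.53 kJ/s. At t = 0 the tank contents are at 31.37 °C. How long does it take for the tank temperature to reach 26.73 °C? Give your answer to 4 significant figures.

612.1 s

M c_p dT/dt = ṁ c_p (T_in − T) + Q̇.
τ = M/ṁ = 480.150 s; T_ss = T_in + Q̇/(ṁ c_p) = 24.9299 °C.
T(t) = T_ss + (T₀ − T_ss) e^(−t/τ). Set T = 26.73:
e^(−t/τ) = (26.73 − 24.9299)/(31.37 − 24.9299) = 0.279512
t = −480.150 · ln(0.279512) = 612.053 s.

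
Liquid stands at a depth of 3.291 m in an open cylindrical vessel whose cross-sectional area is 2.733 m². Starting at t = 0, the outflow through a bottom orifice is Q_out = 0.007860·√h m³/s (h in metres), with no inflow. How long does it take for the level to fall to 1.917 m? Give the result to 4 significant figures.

298.7 s

A dh/dt = −Q_out = −0.007860 √h.
∫ h^(−1/2) dh = −(0.007860/A) ∫ dt, giving 2√h = 2√h₀ − (0.007860/A) t.
t = 2A(√h₀ − √h)/0.007860 = 2·2.733·(√3.291 − √1.917)/0.007860
  = 5.46600 × (1.81411 − 1.38456) / 0.007860 = 298.720 s.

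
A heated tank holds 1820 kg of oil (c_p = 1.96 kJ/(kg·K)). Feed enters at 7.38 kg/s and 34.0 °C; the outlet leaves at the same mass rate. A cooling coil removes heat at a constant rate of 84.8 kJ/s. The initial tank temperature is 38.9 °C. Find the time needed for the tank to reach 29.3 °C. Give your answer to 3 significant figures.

549 s

M c_p dT/dt = ṁ c_p (T_in − T) − Q̇.
τ = M/ṁ = 246.61 s; T_ss = T_in − Q̇/(ṁ c_p) = 28.137 °C.
T(t) = T_ss + (T₀ − T_ss) e^(−t/τ). Set T = 29.3:
e^(−t/τ) = (29.3 − 28.137)/(38.9 − 28.137) = 0.10801
t = −246.61 · ln(0.10801) = 548.83 s.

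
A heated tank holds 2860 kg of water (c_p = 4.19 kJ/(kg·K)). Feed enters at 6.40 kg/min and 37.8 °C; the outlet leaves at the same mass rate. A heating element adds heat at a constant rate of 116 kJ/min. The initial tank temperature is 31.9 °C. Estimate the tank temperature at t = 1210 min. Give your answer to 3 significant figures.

41.4 °C

First-law balance (no shaft work): M c_p dT/dt = ṁ c_p (T_in − T) + 116.
τ = M/ṁ = 446.88 min; T_ss = T_in + Q̇/(ṁ c_p) = 37.8 + 116/(6.40·4.19) = 42.126 °C.
Integrating: T(t) = T_ss + (T₀ − T_ss) e^(−t/τ).
T(1210) = 42.126 + (-10.226)·e^(−1210/446.88) = 42.126 + (-10.226)·0.066691 = 41.444 °C.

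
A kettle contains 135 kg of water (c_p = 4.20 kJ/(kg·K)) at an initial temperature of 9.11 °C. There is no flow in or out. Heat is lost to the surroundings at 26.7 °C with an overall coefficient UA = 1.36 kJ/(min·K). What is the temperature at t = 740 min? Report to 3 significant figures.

M c_p dT/dt = −UA(T − T_amb).
dT/dt = (T_ss − T)/τ with T_ss = T_amb = 26.700 °C, τ = M c_p/UA = 135·4.20/1.36 = 416.91 min.
Solution: T(t) = T_ss + (T₀ − T_ss) e^(−t/τ).
T(740) = 26.700 + (-17.590)·0.16949 = 23.719 °C.

23.7 °C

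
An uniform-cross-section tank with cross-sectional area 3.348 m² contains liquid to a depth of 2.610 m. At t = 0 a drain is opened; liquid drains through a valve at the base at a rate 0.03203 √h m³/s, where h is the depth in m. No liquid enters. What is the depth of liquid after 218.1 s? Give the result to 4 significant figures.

0.3275 m

Volume balance on the tank: A dh/dt = −0.03203 √h.
Separate and integrate: 2(√h − √h₀) = −(0.03203/A) t.
√h = √2.610 − 0.03203·218.1/(2·3.348) = 1.61555 − 1.04327 = 0.572278.
h = 0.572278² = 0.327503 m.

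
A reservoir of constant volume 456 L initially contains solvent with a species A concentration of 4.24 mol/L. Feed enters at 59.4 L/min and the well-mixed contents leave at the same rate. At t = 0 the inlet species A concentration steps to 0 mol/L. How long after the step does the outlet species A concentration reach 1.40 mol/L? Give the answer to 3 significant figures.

8.51 min

Species balance: V dC/dt = Q(C_in − C) ⇒ τ = V/Q = 7.6768 min.
C(t) = C_in + (C₀ − C_in) e^(−t/τ). Set C = 1.40 and solve for t:
e^(−t/τ) = (C − C_in)/(C₀ − C_in) = (1.40 − 0)/(4.24 − 0) = 0.33019
t = −τ ln(…) = 7.6768 × 1.1081 = 8.5066 min.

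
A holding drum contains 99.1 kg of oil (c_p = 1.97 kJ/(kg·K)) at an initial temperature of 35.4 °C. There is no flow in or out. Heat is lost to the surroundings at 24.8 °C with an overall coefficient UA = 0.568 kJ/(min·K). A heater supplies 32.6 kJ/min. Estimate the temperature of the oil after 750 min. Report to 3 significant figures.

76.9 °C

Energy balance: M c_p dT/dt = −UA(T − T_amb) + Q̇.
dT/dt = (T_ss − T)/τ with T_ss = T_amb + Q̇/UA = 24.8 + 32.6/0.568 = 82.194 °C, τ = M c_p/UA = 99.1·1.97/0.568 = 343.71 min.
T approaches T_ss exponentially: T(t) = T_ss + (T₀ − T_ss) e^(−t/τ).
T(750) = 82.194 + (-46.794)·0.11281 = 76.916 °C.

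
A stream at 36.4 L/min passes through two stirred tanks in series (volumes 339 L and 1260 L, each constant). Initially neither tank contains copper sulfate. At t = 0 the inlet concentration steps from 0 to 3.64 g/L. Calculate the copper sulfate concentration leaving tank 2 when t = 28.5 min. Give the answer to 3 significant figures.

1.52 g/L

Each tank obeys Vᵢ dCᵢ/dt = Q(Cᵢ₋₁ − Cᵢ), so τᵢ = Vᵢ/Q.
τ₁ = 339/36.4 = 9.3132 min; τ₂ = 1260/36.4 = 34.615 min.
Solving the cascade with C₁(0)=C₂(0)=0 gives C₂(t) = C_in[1 − (τ₁ e^(−t/τ₁) − τ₂ e^(−t/τ₂))/(τ₁ − τ₂)].
At t = 28.5: e^(−t/τ₁) = 0.046879, e^(−t/τ₂) = 0.43897.
C₂ = 3.64·[1 − (9.3132·0.046879 − 34.615·0.43897)/(-25.302)] = 3.64·0.41672 = 1.5168 g/L.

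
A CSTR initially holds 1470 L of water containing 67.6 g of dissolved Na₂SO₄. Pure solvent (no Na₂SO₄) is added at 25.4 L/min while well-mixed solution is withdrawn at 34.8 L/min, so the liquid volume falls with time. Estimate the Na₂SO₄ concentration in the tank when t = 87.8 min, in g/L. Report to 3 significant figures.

0.00496 g/L

Let m(t) be the amount of Na₂SO₄. Volume: V(t) = V₀ + (Q_in − Q_out) t = 1470 − 9.4000 t; V(87.8) = 644.68 L.
Solute balance: dm/dt = 0 − Q_out C = −Q_out m/V(t).
Separate: dm/m = −Q_out dt/V(t) ⇒ ln(m/m₀) = −(Q_out/(Q_in−Q_out)) ln(V/V₀).
m = m₀ (V₀/V)^(Q_out/(Q_in−Q_out)) = 67.6 × (1470/644.68)^(-3.7021) = 3.1966 g.
C = m/V = 3.1966/644.68 = 0.0049584 g/L.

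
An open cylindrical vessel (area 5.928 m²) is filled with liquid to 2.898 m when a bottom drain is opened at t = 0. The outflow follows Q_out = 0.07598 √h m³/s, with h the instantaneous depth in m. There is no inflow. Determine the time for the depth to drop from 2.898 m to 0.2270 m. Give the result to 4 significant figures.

191.3 s

Unsteady balance on liquid volume: A dh/dt = −0.07598 √h.
∫ h^(−1/2) dh = −(0.07598/A) ∫ dt, giving 2√h = 2√h₀ − (0.07598/A) t.
t = 2A(√h₀ − √h)/0.07598 = 2·5.928·(√2.898 − √0.2270)/0.07598
  = 11.8560 × (1.70235 − 0.476445) / 0.07598 = 191.292 s.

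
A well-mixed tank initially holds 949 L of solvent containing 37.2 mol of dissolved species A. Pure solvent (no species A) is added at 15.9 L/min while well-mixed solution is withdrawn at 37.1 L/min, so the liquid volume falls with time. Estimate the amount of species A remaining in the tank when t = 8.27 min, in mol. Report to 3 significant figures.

Total volume: dV/dt = Q_in − Q_out = -21.200 L/min, so V(t) = 949 − 21.200 t and V(8.27) = 773.68 L.
Solute balance: dm/dt = 0 − Q_out C = −Q_out m/V(t).
Separate: dm/m = −Q_out dt/V(t) ⇒ ln(m/m₀) = −(Q_out/(Q_in−Q_out)) ln(V/V₀).
m = m₀ (V₀/V)^(Q_out/(Q_in−Q_out)) = 37.2 × (949/773.68)^(-1.7500) = 26.020 mol.

26.0 mol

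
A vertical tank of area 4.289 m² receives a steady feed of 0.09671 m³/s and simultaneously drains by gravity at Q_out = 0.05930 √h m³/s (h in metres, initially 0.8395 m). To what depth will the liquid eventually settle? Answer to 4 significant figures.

Level balance: A dh/dt = 0.09671 − 0.05930 √h. Setting dh/dt = 0:
Q_in = 0.05930 √h_ss ⇒ √h_ss = 0.09671/0.05930 = 1.63086.
h_ss = 1.63086² = 2.65970 m. (Since h₀ = 0.8395 m < h_ss, the level will rise toward this value.)

2.660 m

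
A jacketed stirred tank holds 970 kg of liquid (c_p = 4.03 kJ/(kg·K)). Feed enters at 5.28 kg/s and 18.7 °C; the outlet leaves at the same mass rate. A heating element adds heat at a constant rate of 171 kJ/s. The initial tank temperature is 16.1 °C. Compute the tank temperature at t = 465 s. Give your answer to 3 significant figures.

M c_p dT/dt = ṁ c_p (T_in − T) + Q̇.
τ = M/ṁ = 183.71 s; T_ss = T_in + Q̇/(ṁ c_p) = 18.7 + 171/(5.28·4.03) = 26.736 °C.
This is linear first-order; T(t) = T_ss + (T₀ − T_ss) e^(−t/τ).
T(465) = 26.736 + (-10.636)·e^(−465/183.71) = 26.736 + (-10.636)·0.079569 = 25.890 °C.

25.9 °C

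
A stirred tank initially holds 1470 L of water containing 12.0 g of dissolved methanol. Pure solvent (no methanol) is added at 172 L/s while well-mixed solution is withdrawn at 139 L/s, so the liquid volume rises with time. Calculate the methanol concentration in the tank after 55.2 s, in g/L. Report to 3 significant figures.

Let m(t) be the amount of methanol. Volume: V(t) = V₀ + (Q_in − Q_out) t = 1470 + 33.000 t; V(55.2) = 3291.6 L.
Solute balance: dm/dt = 0 − Q_out C = −Q_out m/V(t).
Separate: dm/m = −Q_out dt/V(t) ⇒ ln(m/m₀) = −(Q_out/(Q_in−Q_out)) ln(V/V₀).
m = m₀ (V₀/V)^(Q_out/(Q_in−Q_out)) = 12.0 × (1470/3291.6)^(4.2121) = 0.40231 g.
C = m/V = 0.40231/3291.6 = 0.00012222 g/L.

0.000122 g/L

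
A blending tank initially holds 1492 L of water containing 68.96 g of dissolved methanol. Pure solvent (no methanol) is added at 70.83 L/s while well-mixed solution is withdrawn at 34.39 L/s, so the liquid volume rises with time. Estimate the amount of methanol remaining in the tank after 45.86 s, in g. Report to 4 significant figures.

Total volume: dV/dt = Q_in − Q_out = 36.4400 L/s, so V(t) = 1492 + 36.4400 t and V(45.86) = 3163.14 L.
Solute balance: dm/dt = 0 − Q_out C = −Q_out m/V(t).
dm/m = −Q_out dt/(V₀ + 36.4400 t); integrating gives ln(m/m₀) = −(Q_out/(Q_in−Q_out)) ln(V/V₀).
m = m₀ (V₀/V)^(Q_out/(Q_in−Q_out)) = 68.96 × (1492/3163.14)^(0.943743) = 33.9318 g.

33.93 g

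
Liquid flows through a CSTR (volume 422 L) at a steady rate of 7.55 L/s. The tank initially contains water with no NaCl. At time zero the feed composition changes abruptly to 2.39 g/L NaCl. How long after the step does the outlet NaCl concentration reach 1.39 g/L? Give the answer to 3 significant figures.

48.7 s

Mass balance on the solute (V constant): V dC/dt = Q(C_in − C), so τ = V/Q = 55.894 s.
C(t) = C_in + (C₀ − C_in) e^(−t/τ). Set C = 1.39 and solve for t:
e^(−t/τ) = (C − C_in)/(C₀ − C_in) = (1.39 − 2.39)/(0 − 2.39) = 0.41841
t = −τ ln(…) = 55.894 × 0.87129 = 48.700 s.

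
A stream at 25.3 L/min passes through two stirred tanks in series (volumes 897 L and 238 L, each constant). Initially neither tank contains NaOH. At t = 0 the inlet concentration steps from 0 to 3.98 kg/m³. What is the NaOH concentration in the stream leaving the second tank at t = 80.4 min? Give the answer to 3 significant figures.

Species balance on tank i: dCᵢ/dt = (Cᵢ₋₁ − Cᵢ)/τᵢ with τᵢ = Vᵢ/Q.
τ₁ = 897/25.3 = 35.455 min; τ₂ = 238/25.3 = 9.4071 min.
Solving the cascade with C₁(0)=C₂(0)=0 gives C₂(t) = C_in[1 − (τ₁ e^(−t/τ₁) − τ₂ e^(−t/τ₂))/(τ₁ − τ₂)].
At t = 80.4: e^(−t/τ₁) = 0.10355, e^(−t/τ₂) = 0.00019418.
C₂ = 3.98·[1 − (35.455·0.10355 − 9.4071·0.00019418)/(26.047)] = 3.98·0.85912 = 3.4193 kg/m³.

3.42 kg/m³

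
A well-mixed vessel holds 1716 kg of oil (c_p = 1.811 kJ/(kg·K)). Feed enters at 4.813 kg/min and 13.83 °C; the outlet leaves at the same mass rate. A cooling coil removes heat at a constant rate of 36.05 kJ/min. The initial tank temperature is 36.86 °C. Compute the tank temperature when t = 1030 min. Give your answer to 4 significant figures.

First-law balance (no shaft work): M c_p dT/dt = ṁ c_p (T_in − T) − 36.05.
τ = M/ṁ = 356.534 min; T_ss = T_in − Q̇/(ṁ c_p) = 13.83 − 36.05/(4.813·1.811) = 9.69409 °C.
This is linear first-order; T(t) = T_ss + (T₀ − T_ss) e^(−t/τ).
T(1030) = 9.69409 + (27.1659)·e^(−1030/356.534) = 9.69409 + (27.1659)·0.0556362 = 11.2055 °C.

11.21 °C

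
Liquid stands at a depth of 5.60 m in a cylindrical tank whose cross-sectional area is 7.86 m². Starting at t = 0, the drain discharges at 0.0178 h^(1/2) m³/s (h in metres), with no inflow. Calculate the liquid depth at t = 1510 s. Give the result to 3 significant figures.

0.431 m

A dh/dt = −Q_out = −0.0178 √h.
Separate and integrate: 2(√h − √h₀) = −(0.0178/A) t.
√h = √5.60 − 0.0178·1510/(2·7.86) = 2.3664 − 1.7098 = 0.65664.
h = 0.65664² = 0.43117 m.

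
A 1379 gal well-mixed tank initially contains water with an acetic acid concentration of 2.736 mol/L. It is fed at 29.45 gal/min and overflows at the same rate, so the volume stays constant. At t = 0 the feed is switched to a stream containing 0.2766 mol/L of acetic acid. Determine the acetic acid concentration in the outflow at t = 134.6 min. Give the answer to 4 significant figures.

0.4154 mol/L

Transient balance on the dissolved component: V dC/dt = Q(C_in − C).
Rewrite as dC/dt + C/τ = C_in/τ, τ = V/Q = 46.8251 min.
Solution: C(t) = C_in + (C₀ − C_in) e^(−t/τ).
C(134.6) = 0.2766 + (2.736 − 0.2766)·e^(−134.6/46.8251) = 0.2766 + (2.45940)·0.0564429 = 0.415416 mol/L.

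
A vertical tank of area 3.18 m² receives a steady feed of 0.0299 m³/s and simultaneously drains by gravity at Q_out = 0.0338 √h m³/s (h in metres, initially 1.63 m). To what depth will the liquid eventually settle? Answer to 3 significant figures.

Mass balance (ρ constant): A dh/dt = Q_in − 0.0338 √h. At steady state dh/dt = 0:
Q_in = 0.0338 √h_ss ⇒ √h_ss = 0.0299/0.0338 = 0.88462.
h_ss = 0.88462² = 0.78254 m. (Since h₀ = 1.63 m > h_ss, the level will fall toward this value.)

0.783 m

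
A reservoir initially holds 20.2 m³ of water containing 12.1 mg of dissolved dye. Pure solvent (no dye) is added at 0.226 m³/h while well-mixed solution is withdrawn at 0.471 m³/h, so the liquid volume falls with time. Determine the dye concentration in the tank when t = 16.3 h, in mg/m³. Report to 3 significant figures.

0.489 mg/m³

Total volume: dV/dt = Q_in − Q_out = -0.24500 m³/h, so V(t) = 20.2 − 0.24500 t and V(16.3) = 16.206 m³.
Species balance (pure solvent in): dm/dt = −Q_out · m/V(t).
dm/m = −Q_out dt/(V₀ − 0.24500 t); integrating gives ln(m/m₀) = −(Q_out/(Q_in−Q_out)) ln(V/V₀).
m = m₀ (V₀/V)^(Q_out/(Q_in−Q_out)) = 12.1 × (20.2/16.206)^(-1.9224) = 7.9228 mg.
C = m/V = 7.9228/16.206 = 0.48887 mg/m³.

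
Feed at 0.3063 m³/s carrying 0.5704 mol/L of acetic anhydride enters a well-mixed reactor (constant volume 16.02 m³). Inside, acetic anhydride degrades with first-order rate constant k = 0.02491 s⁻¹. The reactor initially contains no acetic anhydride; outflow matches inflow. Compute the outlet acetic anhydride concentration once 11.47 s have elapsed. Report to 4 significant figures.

V dC/dt = Q(C_in − C) − k V C.
This is linear with rate a = Q/V + k = 0.0440299 s⁻¹.
C_ss = Q C_in/(Q + kV) = 0.247695 mol/L; C(t) = C_ss + (C₀ − C_ss) e^(−a t).
C(11.47) = 0.247695 + (-0.247695)·e^(−0.0440299·11.47) = 0.247695 + (-0.247695)·0.603492 = 0.0982129 mol/L.

0.09821 mol/L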